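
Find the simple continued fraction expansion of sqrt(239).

[15; (2, 5, 1, 2, 4, 15, 4, 2, 1, 5, 2, 30)]

Write x_i = (sqrt(239) + m_i)/d_i with (m_0, d_0) = (0, 1). a_0 = floor(sqrt(239)) = 15, since 15^2 = 225 <= 239 < 256 = 16^2.
Iterate m_{i+1} = d_i*a_i - m_i, d_{i+1} = (239 - m_{i+1}^2)/d_i, a_{i+1} = floor((a_0 + m_{i+1})/d_{i+1}):
  m_1 = 1*15 - 0 = 15, d_1 = (239 - 15^2)/1 = 14/1 = 14, a_1 = floor((15 + 15)/14) = 2.
  m_2 = 14*2 - 15 = 13, d_2 = (239 - 13^2)/14 = 70/14 = 5, a_2 = floor((15 + 13)/5) = 5.
  m_3 = 5*5 - 13 = 12, d_3 = (239 - 12^2)/5 = 95/5 = 19, a_3 = floor((15 + 12)/19) = 1.
  m_4 = 19*1 - 12 = 7, d_4 = (239 - 7^2)/19 = 190/19 = 10, a_4 = floor((15 + 7)/10) = 2.
  m_5 = 10*2 - 7 = 13, d_5 = (239 - 13^2)/10 = 70/10 = 7, a_5 = floor((15 + 13)/7) = 4.
  m_6 = 7*4 - 13 = 15, d_6 = (239 - 15^2)/7 = 14/7 = 2, a_6 = floor((15 + 15)/2) = 15.
  m_7 = 2*15 - 15 = 15, d_7 = (239 - 15^2)/2 = 14/2 = 7, a_7 = floor((15 + 15)/7) = 4.
  m_8 = 7*4 - 15 = 13, d_8 = (239 - 13^2)/7 = 70/7 = 10, a_8 = floor((15 + 13)/10) = 2.
  m_9 = 10*2 - 13 = 7, d_9 = (239 - 7^2)/10 = 190/10 = 19, a_9 = floor((15 + 7)/19) = 1.
  m_10 = 19*1 - 7 = 12, d_10 = (239 - 12^2)/19 = 95/19 = 5, a_10 = floor((15 + 12)/5) = 5.
  m_11 = 5*5 - 12 = 13, d_11 = (239 - 13^2)/5 = 70/5 = 14, a_11 = floor((15 + 13)/14) = 2.
  m_12 = 14*2 - 13 = 15, d_12 = (239 - 15^2)/14 = 14/14 = 1, a_12 = floor((15 + 15)/1) = 30.
  m_13 = 1*30 - 15 = 15, d_13 = (239 - 15^2)/1 = 14/1 = 14: (m_13, d_13) = (m_1, d_1) = (15, 14), so from here the quotients repeat a_1, ..., a_12; the period length is 12.
Hence the expansion of sqrt(239) is a_0 = 15 followed by the repeating block 2, 5, 1, 2, 4, 15, 4, 2, 1, 5, 2, 30 (period 12).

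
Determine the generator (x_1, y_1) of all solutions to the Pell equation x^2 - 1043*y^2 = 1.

First expand sqrt(1043) as a continued fraction. With x_i = (sqrt(1043) + m_i)/d_i and (m_0, d_0) = (0, 1): a_0 = floor(sqrt(1043)) = 32, since 32^2 = 1024 <= 1043 < 1089 = 33^2.
Iterate m_{i+1} = d_i*a_i - m_i, d_{i+1} = (1043 - m_{i+1}^2)/d_i, a_{i+1} = floor((a_0 + m_{i+1})/d_{i+1}):
  m_1 = 1*32 - 0 = 32, d_1 = (1043 - 32^2)/1 = 19/1 = 19, a_1 = floor((32 + 32)/19) = 3.
  m_2 = 19*3 - 32 = 25, d_2 = (1043 - 25^2)/19 = 418/19 = 22, a_2 = floor((32 + 25)/22) = 2.
  m_3 = 22*2 - 25 = 19, d_3 = (1043 - 19^2)/22 = 682/22 = 31, a_3 = floor((32 + 19)/31) = 1.
  m_4 = 31*1 - 19 = 12, d_4 = (1043 - 12^2)/31 = 899/31 = 29, a_4 = floor((32 + 12)/29) = 1.
  m_5 = 29*1 - 12 = 17, d_5 = (1043 - 17^2)/29 = 754/29 = 26, a_5 = floor((32 + 17)/26) = 1.
  m_6 = 26*1 - 17 = 9, d_6 = (1043 - 9^2)/26 = 962/26 = 37, a_6 = floor((32 + 9)/37) = 1.
  m_7 = 37*1 - 9 = 28, d_7 = (1043 - 28^2)/37 = 259/37 = 7, a_7 = floor((32 + 28)/7) = 8.
  m_8 = 7*8 - 28 = 28, d_8 = (1043 - 28^2)/7 = 259/7 = 37, a_8 = floor((32 + 28)/37) = 1.
  m_9 = 37*1 - 28 = 9, d_9 = (1043 - 9^2)/37 = 962/37 = 26, a_9 = floor((32 + 9)/26) = 1.
  m_10 = 26*1 - 9 = 17, d_10 = (1043 - 17^2)/26 = 754/26 = 29, a_10 = floor((32 + 17)/29) = 1.
  m_11 = 29*1 - 17 = 12, d_11 = (1043 - 12^2)/29 = 899/29 = 31, a_11 = floor((32 + 12)/31) = 1.
  m_12 = 31*1 - 12 = 19, d_12 = (1043 - 19^2)/31 = 682/31 = 22, a_12 = floor((32 + 19)/22) = 2.
  m_13 = 22*2 - 19 = 25, d_13 = (1043 - 25^2)/22 = 418/22 = 19, a_13 = floor((32 + 25)/19) = 3.
  m_14 = 19*3 - 25 = 32, d_14 = (1043 - 32^2)/19 = 19/19 = 1, a_14 = floor((32 + 32)/1) = 64.
  m_15 = 1*64 - 32 = 32, d_15 = (1043 - 32^2)/1 = 19/1 = 19: (m_15, d_15) = (m_1, d_1) = (32, 19), so from here the quotients repeat a_1, ..., a_14; the period length is 14.
So sqrt(1043) = [32; (3, 2, 1, 1, 1, 1, 8, 1, 1, 1, 1, 2, 3, 64)] with period length k = 14.
k is even, so the fundamental solution of x^2 - 1043y^2 = 1 is (p_{k-1}, q_{k-1}) = (p_13, q_13); compute convergents through index 13.
Convergents (p_i = a_i*p_{i-1} + p_{i-2}, q_i = a_i*q_{i-1} + q_{i-2} with p_{-2}=0, p_{-1}=1, q_{-2}=1, q_{-1}=0):
  i=0: a_0=32, p_0 = 32*1 + 0 = 32, q_0 = 32*0 + 1 = 1.
  i=1: a_1=3, p_1 = 3*32 + 1 = 97, q_1 = 3*1 + 0 = 3.
  i=2: a_2=2, p_2 = 2*97 + 32 = 226, q_2 = 2*3 + 1 = 7.
  i=3: a_3=1, p_3 = 1*226 + 97 = 323, q_3 = 1*7 + 3 = 10.
  i=4: a_4=1, p_4 = 1*323 + 226 = 549, q_4 = 1*10 + 7 = 17.
  i=5: a_5=1, p_5 = 1*549 + 323 = 872, q_5 = 1*17 + 10 = 27.
  i=6: a_6=1, p_6 = 1*872 + 549 = 1421, q_6 = 1*27 + 17 = 44.
  i=7: a_7=8, p_7 = 8*1421 + 872 = 12240, q_7 = 8*44 + 27 = 379.
  i=8: a_8=1, p_8 = 1*12240 + 1421 = 13661, q_8 = 1*379 + 44 = 423.
  i=9: a_9=1, p_9 = 1*13661 + 12240 = 25901, q_9 = 1*423 + 379 = 802.
  i=10: a_10=1, p_10 = 1*25901 + 13661 = 39562, q_10 = 1*802 + 423 = 1225.
  i=11: a_11=1, p_11 = 1*39562 + 25901 = 65463, q_11 = 1*1225 + 802 = 2027.
  i=12: a_12=2, p_12 = 2*65463 + 39562 = 170488, q_12 = 2*2027 + 1225 = 5279.
  i=13: a_13=3, p_13 = 3*170488 + 65463 = 576927, q_13 = 3*5279 + 2027 = 17864.
Check: 576927^2 - 1043*17864^2 = 332844763329 - 332844763328 = 1, so (x, y) = (576927, 17864) solves the equation, and by the theorem it is the least positive solution.

(x, y) = (576927, 17864)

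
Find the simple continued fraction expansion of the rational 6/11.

Run the Euclidean algorithm on 6 and 11; the successive quotients are the partial quotients a_0, a_1, ... (each step inverts the fractional part left over by the previous one):
  6 = 0*11 + 6, so a_0 = 0.
  11 = 1*6 + 5, so a_1 = 1.
  6 = 1*5 + 1, so a_2 = 1.
  5 = 5*1 + 0, so a_3 = 5.
The remainder reaches 0 after 4 divisions, so the expansion has 4 partial quotients, read off in order.

[0; 1, 1, 5]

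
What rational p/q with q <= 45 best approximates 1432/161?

Expand x = 1432/161 as a continued fraction with the Euclidean algorithm:
  1432 = 8*161 + 144, so a_0 = 8.
  161 = 1*144 + 17, so a_1 = 1.
  144 = 8*17 + 8, so a_2 = 8.
  17 = 2*8 + 1, so a_3 = 2.
  8 = 8*1 + 0, so a_4 = 8.
so x = [8; 1, 8, 2, 8].
Convergents (p_i = a_i*p_{i-1} + p_{i-2}, q_i = a_i*q_{i-1} + q_{i-2} with p_{-2}=0, p_{-1}=1, q_{-2}=1, q_{-1}=0), until the denominator exceeds 45:
  i=0: a_0=8, p_0 = 8*1 + 0 = 8, q_0 = 8*0 + 1 = 1.
  i=1: a_1=1, p_1 = 1*8 + 1 = 9, q_1 = 1*1 + 0 = 1.
  i=2: a_2=8, p_2 = 8*9 + 8 = 80, q_2 = 8*1 + 1 = 9.
  i=3: a_3=2, p_3 = 2*80 + 9 = 169, q_3 = 2*9 + 1 = 19.
  i=4: a_4=8, p_4 = 8*169 + 80 = 1432, q_4 = 8*19 + 9 = 161.
q_4 = 161 > 45, so the last convergent with denominator <= 45 is p_3/q_3 = 169/19.
The closest fraction with denominator <= 45 is either p_3/q_3 or the intermediate fraction (k*p_3 + p_2)/(k*q_3 + q_2) with the largest k >= 1 whose denominator stays <= 45; these approach x as k grows, and every other convergent or intermediate fraction in range is farther away.
Largest k: floor((45 - q_2)/q_3) = floor((45 - 9)/19) = 1.
That gives (1*169 + 80)/(1*19 + 9) = 249/28.
Compare the errors: |x - 169/19| = |1432*19 - 169*161|/(161*19) = 1/3059, and |x - 249/28| = |1432*28 - 249*161|/(161*28) = 7/4508.
Cross-multiplying, 1*4508 = 4508 < 21413 = 7*3059, so 1/3059 is smaller: the convergent 169/19 is closer to x than 249/28.

169/19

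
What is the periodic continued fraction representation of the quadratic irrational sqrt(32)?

[5; (1, 1, 1, 10)]

Write x_i = (sqrt(32) + m_i)/d_i with (m_0, d_0) = (0, 1). a_0 = floor(sqrt(32)) = 5, since 5^2 = 25 <= 32 < 36 = 6^2.
Iterate m_{i+1} = d_i*a_i - m_i, d_{i+1} = (32 - m_{i+1}^2)/d_i, a_{i+1} = floor((a_0 + m_{i+1})/d_{i+1}):
  m_1 = 1*5 - 0 = 5, d_1 = (32 - 5^2)/1 = 7/1 = 7, a_1 = floor((5 + 5)/7) = 1.
  m_2 = 7*1 - 5 = 2, d_2 = (32 - 2^2)/7 = 28/7 = 4, a_2 = floor((5 + 2)/4) = 1.
  m_3 = 4*1 - 2 = 2, d_3 = (32 - 2^2)/4 = 28/4 = 7, a_3 = floor((5 + 2)/7) = 1.
  m_4 = 7*1 - 2 = 5, d_4 = (32 - 5^2)/7 = 7/7 = 1, a_4 = floor((5 + 5)/1) = 10.
  m_5 = 1*10 - 5 = 5, d_5 = (32 - 5^2)/1 = 7/1 = 7: (m_5, d_5) = (m_1, d_1) = (5, 7), so from here the quotients repeat a_1, ..., a_4; the period length is 4.
Hence the expansion of sqrt(32) is a_0 = 5 followed by the repeating block 1, 1, 1, 10 (period 4).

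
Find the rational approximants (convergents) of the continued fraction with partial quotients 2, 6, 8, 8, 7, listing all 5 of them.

Using the convergent recurrence p_i = a_i*p_{i-1} + p_{i-2}, q_i = a_i*q_{i-1} + q_{i-2} with p_{-2}=0, p_{-1}=1, q_{-2}=1, q_{-1}=0:
  i=0: a_0=2, p_0 = 2*1 + 0 = 2, q_0 = 2*0 + 1 = 1.
  i=1: a_1=6, p_1 = 6*2 + 1 = 13, q_1 = 6*1 + 0 = 6.
  i=2: a_2=8, p_2 = 8*13 + 2 = 106, q_2 = 8*6 + 1 = 49.
  i=3: a_3=8, p_3 = 8*106 + 13 = 861, q_3 = 8*49 + 6 = 398.
  i=4: a_4=7, p_4 = 7*861 + 106 = 6133, q_4 = 7*398 + 49 = 2835.

2/1, 13/6, 106/49, 861/398, 6133/2835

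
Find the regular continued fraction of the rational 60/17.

Run the Euclidean algorithm on 60 and 17; the successive quotients are the partial quotients a_0, a_1, ... (each step inverts the fractional part left over by the previous one):
  60 = 3*17 + 9, so a_0 = 3.
  17 = 1*9 + 8, so a_1 = 1.
  9 = 1*8 + 1, so a_2 = 1.
  8 = 8*1 + 0, so a_3 = 8.
The remainder reaches 0 after 4 divisions, so the expansion has 4 partial quotients, read off in order.

[3; 1, 1, 8]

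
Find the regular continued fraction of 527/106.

[4; 1, 34, 3]

Run the Euclidean algorithm on 527 and 106; the successive quotients are the partial quotients a_0, a_1, ... (each step inverts the fractional part left over by the previous one):
  527 = 4*106 + 103, so a_0 = 4.
  106 = 1*103 + 3, so a_1 = 1.
  103 = 34*3 + 1, so a_2 = 34.
  3 = 3*1 + 0, so a_3 = 3.
The remainder reaches 0 after 4 divisions, so the expansion has 4 partial quotients, read off in order.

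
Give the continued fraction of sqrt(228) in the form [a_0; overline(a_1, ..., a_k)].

Write x_i = (sqrt(228) + m_i)/d_i with (m_0, d_0) = (0, 1). a_0 = floor(sqrt(228)) = 15, since 15^2 = 225 <= 228 < 256 = 16^2.
Iterate m_{i+1} = d_i*a_i - m_i, d_{i+1} = (228 - m_{i+1}^2)/d_i, a_{i+1} = floor((a_0 + m_{i+1})/d_{i+1}):
  m_1 = 1*15 - 0 = 15, d_1 = (228 - 15^2)/1 = 3/1 = 3, a_1 = floor((15 + 15)/3) = 10.
  m_2 = 3*10 - 15 = 15, d_2 = (228 - 15^2)/3 = 3/3 = 1, a_2 = floor((15 + 15)/1) = 30.
  m_3 = 1*30 - 15 = 15, d_3 = (228 - 15^2)/1 = 3/1 = 3: (m_3, d_3) = (m_1, d_1) = (15, 3), so from here the quotients repeat a_1, a_2; the period length is 2.
Hence the expansion of sqrt(228) is a_0 = 15 followed by the repeating block 10, 30 (period 2).

[15; overline(10, 30)]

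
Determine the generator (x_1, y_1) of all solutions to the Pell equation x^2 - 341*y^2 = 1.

(x, y) = (10626551, 575460)

First expand sqrt(341) as a continued fraction. With x_i = (sqrt(341) + m_i)/d_i and (m_0, d_0) = (0, 1): a_0 = floor(sqrt(341)) = 18, since 18^2 = 324 <= 341 < 361 = 19^2.
Iterate m_{i+1} = d_i*a_i - m_i, d_{i+1} = (341 - m_{i+1}^2)/d_i, a_{i+1} = floor((a_0 + m_{i+1})/d_{i+1}):
  m_1 = 1*18 - 0 = 18, d_1 = (341 - 18^2)/1 = 17/1 = 17, a_1 = floor((18 + 18)/17) = 2.
  m_2 = 17*2 - 18 = 16, d_2 = (341 - 16^2)/17 = 85/17 = 5, a_2 = floor((18 + 16)/5) = 6.
  m_3 = 5*6 - 16 = 14, d_3 = (341 - 14^2)/5 = 145/5 = 29, a_3 = floor((18 + 14)/29) = 1.
  m_4 = 29*1 - 14 = 15, d_4 = (341 - 15^2)/29 = 116/29 = 4, a_4 = floor((18 + 15)/4) = 8.
  m_5 = 4*8 - 15 = 17, d_5 = (341 - 17^2)/4 = 52/4 = 13, a_5 = floor((18 + 17)/13) = 2.
  m_6 = 13*2 - 17 = 9, d_6 = (341 - 9^2)/13 = 260/13 = 20, a_6 = floor((18 + 9)/20) = 1.
  m_7 = 20*1 - 9 = 11, d_7 = (341 - 11^2)/20 = 220/20 = 11, a_7 = floor((18 + 11)/11) = 2.
  m_8 = 11*2 - 11 = 11, d_8 = (341 - 11^2)/11 = 220/11 = 20, a_8 = floor((18 + 11)/20) = 1.
  m_9 = 20*1 - 11 = 9, d_9 = (341 - 9^2)/20 = 260/20 = 13, a_9 = floor((18 + 9)/13) = 2.
  m_10 = 13*2 - 9 = 17, d_10 = (341 - 17^2)/13 = 52/13 = 4, a_10 = floor((18 + 17)/4) = 8.
  m_11 = 4*8 - 17 = 15, d_11 = (341 - 15^2)/4 = 116/4 = 29, a_11 = floor((18 + 15)/29) = 1.
  m_12 = 29*1 - 15 = 14, d_12 = (341 - 14^2)/29 = 145/29 = 5, a_12 = floor((18 + 14)/5) = 6.
  m_13 = 5*6 - 14 = 16, d_13 = (341 - 16^2)/5 = 85/5 = 17, a_13 = floor((18 + 16)/17) = 2.
  m_14 = 17*2 - 16 = 18, d_14 = (341 - 18^2)/17 = 17/17 = 1, a_14 = floor((18 + 18)/1) = 36.
  m_15 = 1*36 - 18 = 18, d_15 = (341 - 18^2)/1 = 17/1 = 17: (m_15, d_15) = (m_1, d_1) = (18, 17), so from here the quotients repeat a_1, ..., a_14; the period length is 14.
So sqrt(341) = [18; (2, 6, 1, 8, 2, 1, 2, 1, 2, 8, 1, 6, 2, 36)] with period length k = 14.
k is even, so the fundamental solution of x^2 - 341y^2 = 1 is (p_{k-1}, q_{k-1}) = (p_13, q_13); compute convergents through index 13.
Convergents (p_i = a_i*p_{i-1} + p_{i-2}, q_i = a_i*q_{i-1} + q_{i-2} with p_{-2}=0, p_{-1}=1, q_{-2}=1, q_{-1}=0):
  i=0: a_0=18, p_0 = 18*1 + 0 = 18, q_0 = 18*0 + 1 = 1.
  i=1: a_1=2, p_1 = 2*18 + 1 = 37, q_1 = 2*1 + 0 = 2.
  i=2: a_2=6, p_2 = 6*37 + 18 = 240, q_2 = 6*2 + 1 = 13.
  i=3: a_3=1, p_3 = 1*240 + 37 = 277, q_3 = 1*13 + 2 = 15.
  i=4: a_4=8, p_4 = 8*277 + 240 = 2456, q_4 = 8*15 + 13 = 133.
  i=5: a_5=2, p_5 = 2*2456 + 277 = 5189, q_5 = 2*133 + 15 = 281.
  i=6: a_6=1, p_6 = 1*5189 + 2456 = 7645, q_6 = 1*281 + 133 = 414.
  i=7: a_7=2, p_7 = 2*7645 + 5189 = 20479, q_7 = 2*414 + 281 = 1109.
  i=8: a_8=1, p_8 = 1*20479 + 7645 = 28124, q_8 = 1*1109 + 414 = 1523.
  i=9: a_9=2, p_9 = 2*28124 + 20479 = 76727, q_9 = 2*1523 + 1109 = 4155.
  i=10: a_10=8, p_10 = 8*76727 + 28124 = 641940, q_10 = 8*4155 + 1523 = 34763.
  i=11: a_11=1, p_11 = 1*641940 + 76727 = 718667, q_11 = 1*34763 + 4155 = 38918.
  i=12: a_12=6, p_12 = 6*718667 + 641940 = 4953942, q_12 = 6*38918 + 34763 = 268271.
  i=13: a_13=2, p_13 = 2*4953942 + 718667 = 10626551, q_13 = 2*268271 + 38918 = 575460.
Check: 10626551^2 - 341*575460^2 = 112923586155601 - 112923586155600 = 1, so (x, y) = (10626551, 575460) solves the equation, and by the theorem it is the least positive solution.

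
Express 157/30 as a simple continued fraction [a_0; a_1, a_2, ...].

Run the Euclidean algorithm on 157 and 30; the successive quotients are the partial quotients a_0, a_1, ... (each step inverts the fractional part left over by the previous one):
  157 = 5*30 + 7, so a_0 = 5.
  30 = 4*7 + 2, so a_1 = 4.
  7 = 3*2 + 1, so a_2 = 3.
  2 = 2*1 + 0, so a_3 = 2.
The remainder reaches 0 after 4 divisions, so the expansion has 4 partial quotients, read off in order.

[5; 4, 3, 2]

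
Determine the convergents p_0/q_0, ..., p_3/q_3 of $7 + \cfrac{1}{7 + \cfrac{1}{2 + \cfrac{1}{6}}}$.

7/1, 50/7, 107/15, 692/97

Using the convergent recurrence p_i = a_i*p_{i-1} + p_{i-2}, q_i = a_i*q_{i-1} + q_{i-2} with p_{-2}=0, p_{-1}=1, q_{-2}=1, q_{-1}=0:
  i=0: a_0=7, p_0 = 7*1 + 0 = 7, q_0 = 7*0 + 1 = 1.
  i=1: a_1=7, p_1 = 7*7 + 1 = 50, q_1 = 7*1 + 0 = 7.
  i=2: a_2=2, p_2 = 2*50 + 7 = 107, q_2 = 2*7 + 1 = 15.
  i=3: a_3=6, p_3 = 6*107 + 50 = 692, q_3 = 6*15 + 7 = 97.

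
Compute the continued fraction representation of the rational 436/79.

[5; 1, 1, 12, 1, 2]

Run the Euclidean algorithm on 436 and 79; the successive quotients are the partial quotients a_0, a_1, ... (each step inverts the fractional part left over by the previous one):
  436 = 5*79 + 41, so a_0 = 5.
  79 = 1*41 + 38, so a_1 = 1.
  41 = 1*38 + 3, so a_2 = 1.
  38 = 12*3 + 2, so a_3 = 12.
  3 = 1*2 + 1, so a_4 = 1.
  2 = 2*1 + 0, so a_5 = 2.
The remainder reaches 0 after 6 divisions, so the expansion has 6 partial quotients, read off in order.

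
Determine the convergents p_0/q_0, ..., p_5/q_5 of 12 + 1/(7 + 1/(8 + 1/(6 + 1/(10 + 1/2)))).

12/1, 85/7, 692/57, 4237/349, 43062/3547, 90361/7443

Using the convergent recurrence p_i = a_i*p_{i-1} + p_{i-2}, q_i = a_i*q_{i-1} + q_{i-2} with p_{-2}=0, p_{-1}=1, q_{-2}=1, q_{-1}=0:
  i=0: a_0=12, p_0 = 12*1 + 0 = 12, q_0 = 12*0 + 1 = 1.
  i=1: a_1=7, p_1 = 7*12 + 1 = 85, q_1 = 7*1 + 0 = 7.
  i=2: a_2=8, p_2 = 8*85 + 12 = 692, q_2 = 8*7 + 1 = 57.
  i=3: a_3=6, p_3 = 6*692 + 85 = 4237, q_3 = 6*57 + 7 = 349.
  i=4: a_4=10, p_4 = 10*4237 + 692 = 43062, q_4 = 10*349 + 57 = 3547.
  i=5: a_5=2, p_5 = 2*43062 + 4237 = 90361, q_5 = 2*3547 + 349 = 7443.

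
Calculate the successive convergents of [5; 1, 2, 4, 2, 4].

Using the convergent recurrence p_i = a_i*p_{i-1} + p_{i-2}, q_i = a_i*q_{i-1} + q_{i-2} with p_{-2}=0, p_{-1}=1, q_{-2}=1, q_{-1}=0:
  i=0: a_0=5, p_0 = 5*1 + 0 = 5, q_0 = 5*0 + 1 = 1.
  i=1: a_1=1, p_1 = 1*5 + 1 = 6, q_1 = 1*1 + 0 = 1.
  i=2: a_2=2, p_2 = 2*6 + 5 = 17, q_2 = 2*1 + 1 = 3.
  i=3: a_3=4, p_3 = 4*17 + 6 = 74, q_3 = 4*3 + 1 = 13.
  i=4: a_4=2, p_4 = 2*74 + 17 = 165, q_4 = 2*13 + 3 = 29.
  i=5: a_5=4, p_5 = 4*165 + 74 = 734, q_5 = 4*29 + 13 = 129.

5/1, 6/1, 17/3, 74/13, 165/29, 734/129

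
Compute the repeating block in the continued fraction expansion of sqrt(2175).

Write x_i = (sqrt(2175) + m_i)/d_i with (m_0, d_0) = (0, 1). a_0 = floor(sqrt(2175)) = 46, since 46^2 = 2116 <= 2175 < 2209 = 47^2.
Iterate m_{i+1} = d_i*a_i - m_i, d_{i+1} = (2175 - m_{i+1}^2)/d_i, a_{i+1} = floor((a_0 + m_{i+1})/d_{i+1}):
  m_1 = 1*46 - 0 = 46, d_1 = (2175 - 46^2)/1 = 59/1 = 59, a_1 = floor((46 + 46)/59) = 1.
  m_2 = 59*1 - 46 = 13, d_2 = (2175 - 13^2)/59 = 2006/59 = 34, a_2 = floor((46 + 13)/34) = 1.
  m_3 = 34*1 - 13 = 21, d_3 = (2175 - 21^2)/34 = 1734/34 = 51, a_3 = floor((46 + 21)/51) = 1.
  m_4 = 51*1 - 21 = 30, d_4 = (2175 - 30^2)/51 = 1275/51 = 25, a_4 = floor((46 + 30)/25) = 3.
  m_5 = 25*3 - 30 = 45, d_5 = (2175 - 45^2)/25 = 150/25 = 6, a_5 = floor((46 + 45)/6) = 15.
  m_6 = 6*15 - 45 = 45, d_6 = (2175 - 45^2)/6 = 150/6 = 25, a_6 = floor((46 + 45)/25) = 3.
  m_7 = 25*3 - 45 = 30, d_7 = (2175 - 30^2)/25 = 1275/25 = 51, a_7 = floor((46 + 30)/51) = 1.
  m_8 = 51*1 - 30 = 21, d_8 = (2175 - 21^2)/51 = 1734/51 = 34, a_8 = floor((46 + 21)/34) = 1.
  m_9 = 34*1 - 21 = 13, d_9 = (2175 - 13^2)/34 = 2006/34 = 59, a_9 = floor((46 + 13)/59) = 1.
  m_10 = 59*1 - 13 = 46, d_10 = (2175 - 46^2)/59 = 59/59 = 1, a_10 = floor((46 + 46)/1) = 92.
  m_11 = 1*92 - 46 = 46, d_11 = (2175 - 46^2)/1 = 59/1 = 59: (m_11, d_11) = (m_1, d_1) = (46, 59), so from here the quotients repeat a_1, ..., a_10; the period length is 10.
Hence the expansion of sqrt(2175) is a_0 = 46 followed by the repeating block 1, 1, 1, 3, 15, 3, 1, 1, 1, 92 (period 10).

[46; (1, 1, 1, 3, 15, 3, 1, 1, 1, 92)]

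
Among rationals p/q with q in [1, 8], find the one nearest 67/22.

Expand x = 67/22 as a continued fraction with the Euclidean algorithm:
  67 = 3*22 + 1, so a_0 = 3.
  22 = 22*1 + 0, so a_1 = 22.
so x = [3; 22].
Convergents (p_i = a_i*p_{i-1} + p_{i-2}, q_i = a_i*q_{i-1} + q_{i-2} with p_{-2}=0, p_{-1}=1, q_{-2}=1, q_{-1}=0), until the denominator exceeds 8:
  i=0: a_0=3, p_0 = 3*1 + 0 = 3, q_0 = 3*0 + 1 = 1.
  i=1: a_1=22, p_1 = 22*3 + 1 = 67, q_1 = 22*1 + 0 = 22.
q_1 = 22 > 8, so the last convergent with denominator <= 8 is p_0/q_0 = 3/1.
The closest fraction with denominator <= 8 is either p_0/q_0 or the intermediate fraction (k*p_0 + p_{-1})/(k*q_0 + q_{-1}) with the largest k >= 1 whose denominator stays <= 8; these approach x as k grows, and every other convergent or intermediate fraction in range is farther away.
Largest k: floor((8 - q_{-1})/q_0) = floor((8 - 0)/1) = 8 (using the seeds p_{-1} = 1, q_{-1} = 0).
That gives (8*3 + 1)/(8*1 + 0) = 25/8.
Compare the errors: |x - 3/1| = |67*1 - 3*22|/(22*1) = 1/22, and |x - 25/8| = |67*8 - 25*22|/(22*8) = 14/176.
Cross-multiplying, 1*176 = 176 < 308 = 14*22, so 1/22 is smaller: the convergent 3/1 is closer to x than 25/8.

3/1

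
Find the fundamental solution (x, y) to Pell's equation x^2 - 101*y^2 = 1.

First expand sqrt(101) as a continued fraction. With x_i = (sqrt(101) + m_i)/d_i and (m_0, d_0) = (0, 1): a_0 = floor(sqrt(101)) = 10, since 10^2 = 100 <= 101 < 121 = 11^2.
Iterate m_{i+1} = d_i*a_i - m_i, d_{i+1} = (101 - m_{i+1}^2)/d_i, a_{i+1} = floor((a_0 + m_{i+1})/d_{i+1}):
  m_1 = 1*10 - 0 = 10, d_1 = (101 - 10^2)/1 = 1/1 = 1, a_1 = floor((10 + 10)/1) = 20.
  m_2 = 1*20 - 10 = 10, d_2 = (101 - 10^2)/1 = 1/1 = 1: (m_2, d_2) = (m_1, d_1) = (10, 1), so from here the quotient a_1 repeats; the period length is 1.
So sqrt(101) = [10; (20)] with period length k = 1.
k is odd, so (p_{k-1}, q_{k-1}) only solves x^2 - 101y^2 = -1 and the fundamental solution of x^2 - 101y^2 = 1 is (p_{2k-1}, q_{2k-1}) = (p_1, q_1); compute convergents through index 1, running through the period twice.
Convergents (p_i = a_i*p_{i-1} + p_{i-2}, q_i = a_i*q_{i-1} + q_{i-2} with p_{-2}=0, p_{-1}=1, q_{-2}=1, q_{-1}=0):
  i=0: a_0=10, p_0 = 10*1 + 0 = 10, q_0 = 10*0 + 1 = 1.
  i=1: a_1=20, p_1 = 20*10 + 1 = 201, q_1 = 20*1 + 0 = 20.
Indeed p_0^2 - 101*q_0^2 = 100 - 101 = -1, not +1.
Check: 201^2 - 101*20^2 = 40401 - 40400 = 1, so (x, y) = (201, 20) solves the equation, and by the theorem it is the least positive solution.

(x, y) = (201, 20)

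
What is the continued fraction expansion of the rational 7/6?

[1; 6]

Run the Euclidean algorithm on 7 and 6; the successive quotients are the partial quotients a_0, a_1, ... (each step inverts the fractional part left over by the previous one):
  7 = 1*6 + 1, so a_0 = 1.
  6 = 6*1 + 0, so a_1 = 6.
The remainder reaches 0 after 2 divisions, so the expansion has 2 partial quotients, read off in order.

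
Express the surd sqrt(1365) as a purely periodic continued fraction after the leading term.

Write x_i = (sqrt(1365) + m_i)/d_i with (m_0, d_0) = (0, 1). a_0 = floor(sqrt(1365)) = 36, since 36^2 = 1296 <= 1365 < 1369 = 37^2.
Iterate m_{i+1} = d_i*a_i - m_i, d_{i+1} = (1365 - m_{i+1}^2)/d_i, a_{i+1} = floor((a_0 + m_{i+1})/d_{i+1}):
  m_1 = 1*36 - 0 = 36, d_1 = (1365 - 36^2)/1 = 69/1 = 69, a_1 = floor((36 + 36)/69) = 1.
  m_2 = 69*1 - 36 = 33, d_2 = (1365 - 33^2)/69 = 276/69 = 4, a_2 = floor((36 + 33)/4) = 17.
  m_3 = 4*17 - 33 = 35, d_3 = (1365 - 35^2)/4 = 140/4 = 35, a_3 = floor((36 + 35)/35) = 2.
  m_4 = 35*2 - 35 = 35, d_4 = (1365 - 35^2)/35 = 140/35 = 4, a_4 = floor((36 + 35)/4) = 17.
  m_5 = 4*17 - 35 = 33, d_5 = (1365 - 33^2)/4 = 276/4 = 69, a_5 = floor((36 + 33)/69) = 1.
  m_6 = 69*1 - 33 = 36, d_6 = (1365 - 36^2)/69 = 69/69 = 1, a_6 = floor((36 + 36)/1) = 72.
  m_7 = 1*72 - 36 = 36, d_7 = (1365 - 36^2)/1 = 69/1 = 69: (m_7, d_7) = (m_1, d_1) = (36, 69), so from here the quotients repeat a_1, ..., a_6; the period length is 6.
Hence the expansion of sqrt(1365) is a_0 = 36 followed by the repeating block 1, 17, 2, 17, 1, 72 (period 6).

[36; (1, 17, 2, 17, 1, 72)]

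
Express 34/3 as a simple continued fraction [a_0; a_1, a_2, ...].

[11; 3]

Run the Euclidean algorithm on 34 and 3; the successive quotients are the partial quotients a_0, a_1, ... (each step inverts the fractional part left over by the previous one):
  34 = 11*3 + 1, so a_0 = 11.
  3 = 3*1 + 0, so a_1 = 3.
The remainder reaches 0 after 2 divisions, so the expansion has 2 partial quotients, read off in order.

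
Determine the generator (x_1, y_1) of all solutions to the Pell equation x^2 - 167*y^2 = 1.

First expand sqrt(167) as a continued fraction. With x_i = (sqrt(167) + m_i)/d_i and (m_0, d_0) = (0, 1): a_0 = floor(sqrt(167)) = 12, since 12^2 = 144 <= 167 < 169 = 13^2.
Iterate m_{i+1} = d_i*a_i - m_i, d_{i+1} = (167 - m_{i+1}^2)/d_i, a_{i+1} = floor((a_0 + m_{i+1})/d_{i+1}):
  m_1 = 1*12 - 0 = 12, d_1 = (167 - 12^2)/1 = 23/1 = 23, a_1 = floor((12 + 12)/23) = 1.
  m_2 = 23*1 - 12 = 11, d_2 = (167 - 11^2)/23 = 46/23 = 2, a_2 = floor((12 + 11)/2) = 11.
  m_3 = 2*11 - 11 = 11, d_3 = (167 - 11^2)/2 = 46/2 = 23, a_3 = floor((12 + 11)/23) = 1.
  m_4 = 23*1 - 11 = 12, d_4 = (167 - 12^2)/23 = 23/23 = 1, a_4 = floor((12 + 12)/1) = 24.
  m_5 = 1*24 - 12 = 12, d_5 = (167 - 12^2)/1 = 23/1 = 23: (m_5, d_5) = (m_1, d_1) = (12, 23), so from here the quotients repeat a_1, ..., a_4; the period length is 4.
So sqrt(167) = [12; (1, 11, 1, 24)] with period length k = 4.
k is even, so the fundamental solution of x^2 - 167y^2 = 1 is (p_{k-1}, q_{k-1}) = (p_3, q_3); compute convergents through index 3.
Convergents (p_i = a_i*p_{i-1} + p_{i-2}, q_i = a_i*q_{i-1} + q_{i-2} with p_{-2}=0, p_{-1}=1, q_{-2}=1, q_{-1}=0):
  i=0: a_0=12, p_0 = 12*1 + 0 = 12, q_0 = 12*0 + 1 = 1.
  i=1: a_1=1, p_1 = 1*12 + 1 = 13, q_1 = 1*1 + 0 = 1.
  i=2: a_2=11, p_2 = 11*13 + 12 = 155, q_2 = 11*1 + 1 = 12.
  i=3: a_3=1, p_3 = 1*155 + 13 = 168, q_3 = 1*12 + 1 = 13.
Check: 168^2 - 167*13^2 = 28224 - 28223 = 1, so (x, y) = (168, 13) solves the equation, and by the theorem it is the least positive solution.

(x, y) = (168, 13)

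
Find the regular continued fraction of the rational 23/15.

[1; 1, 1, 7]

Run the Euclidean algorithm on 23 and 15; the successive quotients are the partial quotients a_0, a_1, ... (each step inverts the fractional part left over by the previous one):
  23 = 1*15 + 8, so a_0 = 1.
  15 = 1*8 + 7, so a_1 = 1.
  8 = 1*7 + 1, so a_2 = 1.
  7 = 7*1 + 0, so a_3 = 7.
The remainder reaches 0 after 4 divisions, so the expansion has 4 partial quotients, read off in order.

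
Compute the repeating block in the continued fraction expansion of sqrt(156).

Write x_i = (sqrt(156) + m_i)/d_i with (m_0, d_0) = (0, 1). a_0 = floor(sqrt(156)) = 12, since 12^2 = 144 <= 156 < 169 = 13^2.
Iterate m_{i+1} = d_i*a_i - m_i, d_{i+1} = (156 - m_{i+1}^2)/d_i, a_{i+1} = floor((a_0 + m_{i+1})/d_{i+1}):
  m_1 = 1*12 - 0 = 12, d_1 = (156 - 12^2)/1 = 12/1 = 12, a_1 = floor((12 + 12)/12) = 2.
  m_2 = 12*2 - 12 = 12, d_2 = (156 - 12^2)/12 = 12/12 = 1, a_2 = floor((12 + 12)/1) = 24.
  m_3 = 1*24 - 12 = 12, d_3 = (156 - 12^2)/1 = 12/1 = 12: (m_3, d_3) = (m_1, d_1) = (12, 12), so from here the quotients repeat a_1, a_2; the period length is 2.
Hence the expansion of sqrt(156) is a_0 = 12 followed by the repeating block 2, 24 (period 2).

[12; (2, 24)]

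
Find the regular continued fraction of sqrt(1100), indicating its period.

[33; (6, 66)]

Write x_i = (sqrt(1100) + m_i)/d_i with (m_0, d_0) = (0, 1). a_0 = floor(sqrt(1100)) = 33, since 33^2 = 1089 <= 1100 < 1156 = 34^2.
Iterate m_{i+1} = d_i*a_i - m_i, d_{i+1} = (1100 - m_{i+1}^2)/d_i, a_{i+1} = floor((a_0 + m_{i+1})/d_{i+1}):
  m_1 = 1*33 - 0 = 33, d_1 = (1100 - 33^2)/1 = 11/1 = 11, a_1 = floor((33 + 33)/11) = 6.
  m_2 = 11*6 - 33 = 33, d_2 = (1100 - 33^2)/11 = 11/11 = 1, a_2 = floor((33 + 33)/1) = 66.
  m_3 = 1*66 - 33 = 33, d_3 = (1100 - 33^2)/1 = 11/1 = 11: (m_3, d_3) = (m_1, d_1) = (33, 11), so from here the quotients repeat a_1, a_2; the period length is 2.
Hence the expansion of sqrt(1100) is a_0 = 33 followed by the repeating block 6, 66 (period 2).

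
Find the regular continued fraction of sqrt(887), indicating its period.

Write x_i = (sqrt(887) + m_i)/d_i with (m_0, d_0) = (0, 1). a_0 = floor(sqrt(887)) = 29, since 29^2 = 841 <= 887 < 900 = 30^2.
Iterate m_{i+1} = d_i*a_i - m_i, d_{i+1} = (887 - m_{i+1}^2)/d_i, a_{i+1} = floor((a_0 + m_{i+1})/d_{i+1}):
  m_1 = 1*29 - 0 = 29, d_1 = (887 - 29^2)/1 = 46/1 = 46, a_1 = floor((29 + 29)/46) = 1.
  m_2 = 46*1 - 29 = 17, d_2 = (887 - 17^2)/46 = 598/46 = 13, a_2 = floor((29 + 17)/13) = 3.
  m_3 = 13*3 - 17 = 22, d_3 = (887 - 22^2)/13 = 403/13 = 31, a_3 = floor((29 + 22)/31) = 1.
  m_4 = 31*1 - 22 = 9, d_4 = (887 - 9^2)/31 = 806/31 = 26, a_4 = floor((29 + 9)/26) = 1.
  m_5 = 26*1 - 9 = 17, d_5 = (887 - 17^2)/26 = 598/26 = 23, a_5 = floor((29 + 17)/23) = 2.
  m_6 = 23*2 - 17 = 29, d_6 = (887 - 29^2)/23 = 46/23 = 2, a_6 = floor((29 + 29)/2) = 29.
  m_7 = 2*29 - 29 = 29, d_7 = (887 - 29^2)/2 = 46/2 = 23, a_7 = floor((29 + 29)/23) = 2.
  m_8 = 23*2 - 29 = 17, d_8 = (887 - 17^2)/23 = 598/23 = 26, a_8 = floor((29 + 17)/26) = 1.
  m_9 = 26*1 - 17 = 9, d_9 = (887 - 9^2)/26 = 806/26 = 31, a_9 = floor((29 + 9)/31) = 1.
  m_10 = 31*1 - 9 = 22, d_10 = (887 - 22^2)/31 = 403/31 = 13, a_10 = floor((29 + 22)/13) = 3.
  m_11 = 13*3 - 22 = 17, d_11 = (887 - 17^2)/13 = 598/13 = 46, a_11 = floor((29 + 17)/46) = 1.
  m_12 = 46*1 - 17 = 29, d_12 = (887 - 29^2)/46 = 46/46 = 1, a_12 = floor((29 + 29)/1) = 58.
  m_13 = 1*58 - 29 = 29, d_13 = (887 - 29^2)/1 = 46/1 = 46: (m_13, d_13) = (m_1, d_1) = (29, 46), so from here the quotients repeat a_1, ..., a_12; the period length is 12.
Hence the expansion of sqrt(887) is a_0 = 29 followed by the repeating block 1, 3, 1, 1, 2, 29, 2, 1, 1, 3, 1, 58 (period 12).

[29; (1, 3, 1, 1, 2, 29, 2, 1, 1, 3, 1, 58)]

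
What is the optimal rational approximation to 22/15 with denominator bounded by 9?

13/9

Expand x = 22/15 as a continued fraction with the Euclidean algorithm:
  22 = 1*15 + 7, so a_0 = 1.
  15 = 2*7 + 1, so a_1 = 2.
  7 = 7*1 + 0, so a_2 = 7.
so x = [1; 2, 7].
Convergents (p_i = a_i*p_{i-1} + p_{i-2}, q_i = a_i*q_{i-1} + q_{i-2} with p_{-2}=0, p_{-1}=1, q_{-2}=1, q_{-1}=0), until the denominator exceeds 9:
  i=0: a_0=1, p_0 = 1*1 + 0 = 1, q_0 = 1*0 + 1 = 1.
  i=1: a_1=2, p_1 = 2*1 + 1 = 3, q_1 = 2*1 + 0 = 2.
  i=2: a_2=7, p_2 = 7*3 + 1 = 22, q_2 = 7*2 + 1 = 15.
q_2 = 15 > 9, so the last convergent with denominator <= 9 is p_1/q_1 = 3/2.
The closest fraction with denominator <= 9 is either p_1/q_1 or the intermediate fraction (k*p_1 + p_0)/(k*q_1 + q_0) with the largest k >= 1 whose denominator stays <= 9; these approach x as k grows, and every other convergent or intermediate fraction in range is farther away.
Largest k: floor((9 - q_0)/q_1) = floor((9 - 1)/2) = 4.
That gives (4*3 + 1)/(4*2 + 1) = 13/9.
Compare the errors: |x - 3/2| = |22*2 - 3*15|/(15*2) = 1/30, and |x - 13/9| = |22*9 - 13*15|/(15*9) = 3/135.
Cross-multiplying, 3*30 = 90 < 135 = 1*135, so 3/135 is smaller: the intermediate fraction 13/9 is closer to x than 3/2.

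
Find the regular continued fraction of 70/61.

[1; 6, 1, 3, 2]

Run the Euclidean algorithm on 70 and 61; the successive quotients are the partial quotients a_0, a_1, ... (each step inverts the fractional part left over by the previous one):
  70 = 1*61 + 9, so a_0 = 1.
  61 = 6*9 + 7, so a_1 = 6.
  9 = 1*7 + 2, so a_2 = 1.
  7 = 3*2 + 1, so a_3 = 3.
  2 = 2*1 + 0, so a_4 = 2.
The remainder reaches 0 after 5 divisions, so the expansion has 5 partial quotients, read off in order.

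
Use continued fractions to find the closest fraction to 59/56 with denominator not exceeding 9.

Expand x = 59/56 as a continued fraction with the Euclidean algorithm:
  59 = 1*56 + 3, so a_0 = 1.
  56 = 18*3 + 2, so a_1 = 18.
  3 = 1*2 + 1, so a_2 = 1.
  2 = 2*1 + 0, so a_3 = 2.
so x = [1; 18, 1, 2].
Convergents (p_i = a_i*p_{i-1} + p_{i-2}, q_i = a_i*q_{i-1} + q_{i-2} with p_{-2}=0, p_{-1}=1, q_{-2}=1, q_{-1}=0), until the denominator exceeds 9:
  i=0: a_0=1, p_0 = 1*1 + 0 = 1, q_0 = 1*0 + 1 = 1.
  i=1: a_1=18, p_1 = 18*1 + 1 = 19, q_1 = 18*1 + 0 = 18.
q_1 = 18 > 9, so the last convergent with denominator <= 9 is p_0/q_0 = 1/1.
The closest fraction with denominator <= 9 is either p_0/q_0 or the intermediate fraction (k*p_0 + p_{-1})/(k*q_0 + q_{-1}) with the largest k >= 1 whose denominator stays <= 9; these approach x as k grows, and every other convergent or intermediate fraction in range is farther away.
Largest k: floor((9 - q_{-1})/q_0) = floor((9 - 0)/1) = 9 (using the seeds p_{-1} = 1, q_{-1} = 0).
That gives (9*1 + 1)/(9*1 + 0) = 10/9.
Compare the errors: |x - 1/1| = |59*1 - 1*56|/(56*1) = 3/56, and |x - 10/9| = |59*9 - 10*56|/(56*9) = 29/504.
Cross-multiplying, 3*504 = 1512 < 1624 = 29*56, so 3/56 is smaller: the convergent 1/1 is closer to x than 10/9.

1/1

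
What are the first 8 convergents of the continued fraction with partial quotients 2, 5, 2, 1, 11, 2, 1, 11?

2/1, 11/5, 24/11, 35/16, 409/187, 853/390, 1262/577, 14735/6737

Using the convergent recurrence p_i = a_i*p_{i-1} + p_{i-2}, q_i = a_i*q_{i-1} + q_{i-2} with p_{-2}=0, p_{-1}=1, q_{-2}=1, q_{-1}=0:
  i=0: a_0=2, p_0 = 2*1 + 0 = 2, q_0 = 2*0 + 1 = 1.
  i=1: a_1=5, p_1 = 5*2 + 1 = 11, q_1 = 5*1 + 0 = 5.
  i=2: a_2=2, p_2 = 2*11 + 2 = 24, q_2 = 2*5 + 1 = 11.
  i=3: a_3=1, p_3 = 1*24 + 11 = 35, q_3 = 1*11 + 5 = 16.
  i=4: a_4=11, p_4 = 11*35 + 24 = 409, q_4 = 11*16 + 11 = 187.
  i=5: a_5=2, p_5 = 2*409 + 35 = 853, q_5 = 2*187 + 16 = 390.
  i=6: a_6=1, p_6 = 1*853 + 409 = 1262, q_6 = 1*390 + 187 = 577.
  i=7: a_7=11, p_7 = 11*1262 + 853 = 14735, q_7 = 11*577 + 390 = 6737.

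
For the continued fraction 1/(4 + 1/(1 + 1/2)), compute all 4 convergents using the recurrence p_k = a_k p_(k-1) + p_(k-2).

Using the convergent recurrence p_i = a_i*p_{i-1} + p_{i-2}, q_i = a_i*q_{i-1} + q_{i-2} with p_{-2}=0, p_{-1}=1, q_{-2}=1, q_{-1}=0:
  i=0: a_0=0, p_0 = 0*1 + 0 = 0, q_0 = 0*0 + 1 = 1.
  i=1: a_1=4, p_1 = 4*0 + 1 = 1, q_1 = 4*1 + 0 = 4.
  i=2: a_2=1, p_2 = 1*1 + 0 = 1, q_2 = 1*4 + 1 = 5.
  i=3: a_3=2, p_3 = 2*1 + 1 = 3, q_3 = 2*5 + 4 = 14.

0/1, 1/4, 1/5, 3/14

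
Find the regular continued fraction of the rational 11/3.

[3; 1, 2]

Run the Euclidean algorithm on 11 and 3; the successive quotients are the partial quotients a_0, a_1, ... (each step inverts the fractional part left over by the previous one):
  11 = 3*3 + 2, so a_0 = 3.
  3 = 1*2 + 1, so a_1 = 1.
  2 = 2*1 + 0, so a_2 = 2.
The remainder reaches 0 after 3 divisions, so the expansion has 3 partial quotients, read off in order.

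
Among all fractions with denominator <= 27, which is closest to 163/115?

17/12

Expand x = 163/115 as a continued fraction with the Euclidean algorithm:
  163 = 1*115 + 48, so a_0 = 1.
  115 = 2*48 + 19, so a_1 = 2.
  48 = 2*19 + 10, so a_2 = 2.
  19 = 1*10 + 9, so a_3 = 1.
  10 = 1*9 + 1, so a_4 = 1.
  9 = 9*1 + 0, so a_5 = 9.
so x = [1; 2, 2, 1, 1, 9].
Convergents (p_i = a_i*p_{i-1} + p_{i-2}, q_i = a_i*q_{i-1} + q_{i-2} with p_{-2}=0, p_{-1}=1, q_{-2}=1, q_{-1}=0), until the denominator exceeds 27:
  i=0: a_0=1, p_0 = 1*1 + 0 = 1, q_0 = 1*0 + 1 = 1.
  i=1: a_1=2, p_1 = 2*1 + 1 = 3, q_1 = 2*1 + 0 = 2.
  i=2: a_2=2, p_2 = 2*3 + 1 = 7, q_2 = 2*2 + 1 = 5.
  i=3: a_3=1, p_3 = 1*7 + 3 = 10, q_3 = 1*5 + 2 = 7.
  i=4: a_4=1, p_4 = 1*10 + 7 = 17, q_4 = 1*7 + 5 = 12.
  i=5: a_5=9, p_5 = 9*17 + 10 = 163, q_5 = 9*12 + 7 = 115.
q_5 = 115 > 27, so the last convergent with denominator <= 27 is p_4/q_4 = 17/12.
The closest fraction with denominator <= 27 is either p_4/q_4 or the intermediate fraction (k*p_4 + p_3)/(k*q_4 + q_3) with the largest k >= 1 whose denominator stays <= 27; these approach x as k grows, and every other convergent or intermediate fraction in range is farther away.
Largest k: floor((27 - q_3)/q_4) = floor((27 - 7)/12) = 1.
That gives (1*17 + 10)/(1*12 + 7) = 27/19.
Compare the errors: |x - 17/12| = |163*12 - 17*115|/(115*12) = 1/1380, and |x - 27/19| = |163*19 - 27*115|/(115*19) = 8/2185.
Cross-multiplying, 1*2185 = 2185 < 11040 = 8*1380, so 1/1380 is smaller: the convergent 17/12 is closer to x than 27/19.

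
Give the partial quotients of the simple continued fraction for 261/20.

[13; 20]

Run the Euclidean algorithm on 261 and 20; the successive quotients are the partial quotients a_0, a_1, ... (each step inverts the fractional part left over by the previous one):
  261 = 13*20 + 1, so a_0 = 13.
  20 = 20*1 + 0, so a_1 = 20.
The remainder reaches 0 after 2 divisions, so the expansion has 2 partial quotients, read off in order.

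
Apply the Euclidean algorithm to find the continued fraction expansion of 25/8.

[3; 8]

Run the Euclidean algorithm on 25 and 8; the successive quotients are the partial quotients a_0, a_1, ... (each step inverts the fractional part left over by the previous one):
  25 = 3*8 + 1, so a_0 = 3.
  8 = 8*1 + 0, so a_1 = 8.
The remainder reaches 0 after 2 divisions, so the expansion has 2 partial quotients, read off in order.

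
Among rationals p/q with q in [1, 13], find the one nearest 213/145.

19/13

Expand x = 213/145 as a continued fraction with the Euclidean algorithm:
  213 = 1*145 + 68, so a_0 = 1.
  145 = 2*68 + 9, so a_1 = 2.
  68 = 7*9 + 5, so a_2 = 7.
  9 = 1*5 + 4, so a_3 = 1.
  5 = 1*4 + 1, so a_4 = 1.
  4 = 4*1 + 0, so a_5 = 4.
so x = [1; 2, 7, 1, 1, 4].
Convergents (p_i = a_i*p_{i-1} + p_{i-2}, q_i = a_i*q_{i-1} + q_{i-2} with p_{-2}=0, p_{-1}=1, q_{-2}=1, q_{-1}=0), until the denominator exceeds 13:
  i=0: a_0=1, p_0 = 1*1 + 0 = 1, q_0 = 1*0 + 1 = 1.
  i=1: a_1=2, p_1 = 2*1 + 1 = 3, q_1 = 2*1 + 0 = 2.
  i=2: a_2=7, p_2 = 7*3 + 1 = 22, q_2 = 7*2 + 1 = 15.
q_2 = 15 > 13, so the last convergent with denominator <= 13 is p_1/q_1 = 3/2.
The closest fraction with denominator <= 13 is either p_1/q_1 or the intermediate fraction (k*p_1 + p_0)/(k*q_1 + q_0) with the largest k >= 1 whose denominator stays <= 13; these approach x as k grows, and every other convergent or intermediate fraction in range is farther away.
Largest k: floor((13 - q_0)/q_1) = floor((13 - 1)/2) = 6.
That gives (6*3 + 1)/(6*2 + 1) = 19/13.
Compare the errors: |x - 3/2| = |213*2 - 3*145|/(145*2) = 9/290, and |x - 19/13| = |213*13 - 19*145|/(145*13) = 14/1885.
Cross-multiplying, 14*290 = 4060 < 16965 = 9*1885, so 14/1885 is smaller: the intermediate fraction 19/13 is closer to x than 3/2.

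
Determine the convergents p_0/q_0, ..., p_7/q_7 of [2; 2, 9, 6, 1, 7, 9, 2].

Using the convergent recurrence p_i = a_i*p_{i-1} + p_{i-2}, q_i = a_i*q_{i-1} + q_{i-2} with p_{-2}=0, p_{-1}=1, q_{-2}=1, q_{-1}=0:
  i=0: a_0=2, p_0 = 2*1 + 0 = 2, q_0 = 2*0 + 1 = 1.
  i=1: a_1=2, p_1 = 2*2 + 1 = 5, q_1 = 2*1 + 0 = 2.
  i=2: a_2=9, p_2 = 9*5 + 2 = 47, q_2 = 9*2 + 1 = 19.
  i=3: a_3=6, p_3 = 6*47 + 5 = 287, q_3 = 6*19 + 2 = 116.
  i=4: a_4=1, p_4 = 1*287 + 47 = 334, q_4 = 1*116 + 19 = 135.
  i=5: a_5=7, p_5 = 7*334 + 287 = 2625, q_5 = 7*135 + 116 = 1061.
  i=6: a_6=9, p_6 = 9*2625 + 334 = 23959, q_6 = 9*1061 + 135 = 9684.
  i=7: a_7=2, p_7 = 2*23959 + 2625 = 50543, q_7 = 2*9684 + 1061 = 20429.

2/1, 5/2, 47/19, 287/116, 334/135, 2625/1061, 23959/9684, 50543/20429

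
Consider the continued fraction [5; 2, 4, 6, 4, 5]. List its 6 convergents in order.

5/1, 11/2, 49/9, 305/56, 1269/233, 6650/1221

Using the convergent recurrence p_i = a_i*p_{i-1} + p_{i-2}, q_i = a_i*q_{i-1} + q_{i-2} with p_{-2}=0, p_{-1}=1, q_{-2}=1, q_{-1}=0:
  i=0: a_0=5, p_0 = 5*1 + 0 = 5, q_0 = 5*0 + 1 = 1.
  i=1: a_1=2, p_1 = 2*5 + 1 = 11, q_1 = 2*1 + 0 = 2.
  i=2: a_2=4, p_2 = 4*11 + 5 = 49, q_2 = 4*2 + 1 = 9.
  i=3: a_3=6, p_3 = 6*49 + 11 = 305, q_3 = 6*9 + 2 = 56.
  i=4: a_4=4, p_4 = 4*305 + 49 = 1269, q_4 = 4*56 + 9 = 233.
  i=5: a_5=5, p_5 = 5*1269 + 305 = 6650, q_5 = 5*233 + 56 = 1221.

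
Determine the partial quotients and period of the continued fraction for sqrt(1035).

[32; (5, 1, 5, 64)]

Write x_i = (sqrt(1035) + m_i)/d_i with (m_0, d_0) = (0, 1). a_0 = floor(sqrt(1035)) = 32, since 32^2 = 1024 <= 1035 < 1089 = 33^2.
Iterate m_{i+1} = d_i*a_i - m_i, d_{i+1} = (1035 - m_{i+1}^2)/d_i, a_{i+1} = floor((a_0 + m_{i+1})/d_{i+1}):
  m_1 = 1*32 - 0 = 32, d_1 = (1035 - 32^2)/1 = 11/1 = 11, a_1 = floor((32 + 32)/11) = 5.
  m_2 = 11*5 - 32 = 23, d_2 = (1035 - 23^2)/11 = 506/11 = 46, a_2 = floor((32 + 23)/46) = 1.
  m_3 = 46*1 - 23 = 23, d_3 = (1035 - 23^2)/46 = 506/46 = 11, a_3 = floor((32 + 23)/11) = 5.
  m_4 = 11*5 - 23 = 32, d_4 = (1035 - 32^2)/11 = 11/11 = 1, a_4 = floor((32 + 32)/1) = 64.
  m_5 = 1*64 - 32 = 32, d_5 = (1035 - 32^2)/1 = 11/1 = 11: (m_5, d_5) = (m_1, d_1) = (32, 11), so from here the quotients repeat a_1, ..., a_4; the period length is 4.
Hence the expansion of sqrt(1035) is a_0 = 32 followed by the repeating block 5, 1, 5, 64 (period 4).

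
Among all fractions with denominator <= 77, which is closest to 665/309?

Expand x = 665/309 as a continued fraction with the Euclidean algorithm:
  665 = 2*309 + 47, so a_0 = 2.
  309 = 6*47 + 27, so a_1 = 6.
  47 = 1*27 + 20, so a_2 = 1.
  27 = 1*20 + 7, so a_3 = 1.
  20 = 2*7 + 6, so a_4 = 2.
  7 = 1*6 + 1, so a_5 = 1.
  6 = 6*1 + 0, so a_6 = 6.
so x = [2; 6, 1, 1, 2, 1, 6].
Convergents (p_i = a_i*p_{i-1} + p_{i-2}, q_i = a_i*q_{i-1} + q_{i-2} with p_{-2}=0, p_{-1}=1, q_{-2}=1, q_{-1}=0), until the denominator exceeds 77:
  i=0: a_0=2, p_0 = 2*1 + 0 = 2, q_0 = 2*0 + 1 = 1.
  i=1: a_1=6, p_1 = 6*2 + 1 = 13, q_1 = 6*1 + 0 = 6.
  i=2: a_2=1, p_2 = 1*13 + 2 = 15, q_2 = 1*6 + 1 = 7.
  i=3: a_3=1, p_3 = 1*15 + 13 = 28, q_3 = 1*7 + 6 = 13.
  i=4: a_4=2, p_4 = 2*28 + 15 = 71, q_4 = 2*13 + 7 = 33.
  i=5: a_5=1, p_5 = 1*71 + 28 = 99, q_5 = 1*33 + 13 = 46.
  i=6: a_6=6, p_6 = 6*99 + 71 = 665, q_6 = 6*46 + 33 = 309.
q_6 = 309 > 77, so the last convergent with denominator <= 77 is p_5/q_5 = 99/46.
The closest fraction with denominator <= 77 is either p_5/q_5 or the intermediate fraction (k*p_5 + p_4)/(k*q_5 + q_4) with the largest k >= 1 whose denominator stays <= 77; these approach x as k grows, and every other convergent or intermediate fraction in range is farther away.
Largest k: floor((77 - q_4)/q_5) = floor((77 - 33)/46) = 0.
Since k = 0, no intermediate fraction beyond p_5/q_5 has denominator <= 77, so the convergent 99/46 is the closest (its error is |665*46 - 99*309|/(309*46) = 1/14214).

99/46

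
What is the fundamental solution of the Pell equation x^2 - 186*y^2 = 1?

(x, y) = (7501, 550)

First expand sqrt(186) as a continued fraction. With x_i = (sqrt(186) + m_i)/d_i and (m_0, d_0) = (0, 1): a_0 = floor(sqrt(186)) = 13, since 13^2 = 169 <= 186 < 196 = 14^2.
Iterate m_{i+1} = d_i*a_i - m_i, d_{i+1} = (186 - m_{i+1}^2)/d_i, a_{i+1} = floor((a_0 + m_{i+1})/d_{i+1}):
  m_1 = 1*13 - 0 = 13, d_1 = (186 - 13^2)/1 = 17/1 = 17, a_1 = floor((13 + 13)/17) = 1.
  m_2 = 17*1 - 13 = 4, d_2 = (186 - 4^2)/17 = 170/17 = 10, a_2 = floor((13 + 4)/10) = 1.
  m_3 = 10*1 - 4 = 6, d_3 = (186 - 6^2)/10 = 150/10 = 15, a_3 = floor((13 + 6)/15) = 1.
  m_4 = 15*1 - 6 = 9, d_4 = (186 - 9^2)/15 = 105/15 = 7, a_4 = floor((13 + 9)/7) = 3.
  m_5 = 7*3 - 9 = 12, d_5 = (186 - 12^2)/7 = 42/7 = 6, a_5 = floor((13 + 12)/6) = 4.
  m_6 = 6*4 - 12 = 12, d_6 = (186 - 12^2)/6 = 42/6 = 7, a_6 = floor((13 + 12)/7) = 3.
  m_7 = 7*3 - 12 = 9, d_7 = (186 - 9^2)/7 = 105/7 = 15, a_7 = floor((13 + 9)/15) = 1.
  m_8 = 15*1 - 9 = 6, d_8 = (186 - 6^2)/15 = 150/15 = 10, a_8 = floor((13 + 6)/10) = 1.
  m_9 = 10*1 - 6 = 4, d_9 = (186 - 4^2)/10 = 170/10 = 17, a_9 = floor((13 + 4)/17) = 1.
  m_10 = 17*1 - 4 = 13, d_10 = (186 - 13^2)/17 = 17/17 = 1, a_10 = floor((13 + 13)/1) = 26.
  m_11 = 1*26 - 13 = 13, d_11 = (186 - 13^2)/1 = 17/1 = 17: (m_11, d_11) = (m_1, d_1) = (13, 17), so from here the quotients repeat a_1, ..., a_10; the period length is 10.
So sqrt(186) = [13; (1, 1, 1, 3, 4, 3, 1, 1, 1, 26)] with period length k = 10.
k is even, so the fundamental solution of x^2 - 186y^2 = 1 is (p_{k-1}, q_{k-1}) = (p_9, q_9); compute convergents through index 9.
Convergents (p_i = a_i*p_{i-1} + p_{i-2}, q_i = a_i*q_{i-1} + q_{i-2} with p_{-2}=0, p_{-1}=1, q_{-2}=1, q_{-1}=0):
  i=0: a_0=13, p_0 = 13*1 + 0 = 13, q_0 = 13*0 + 1 = 1.
  i=1: a_1=1, p_1 = 1*13 + 1 = 14, q_1 = 1*1 + 0 = 1.
  i=2: a_2=1, p_2 = 1*14 + 13 = 27, q_2 = 1*1 + 1 = 2.
  i=3: a_3=1, p_3 = 1*27 + 14 = 41, q_3 = 1*2 + 1 = 3.
  i=4: a_4=3, p_4 = 3*41 + 27 = 150, q_4 = 3*3 + 2 = 11.
  i=5: a_5=4, p_5 = 4*150 + 41 = 641, q_5 = 4*11 + 3 = 47.
  i=6: a_6=3, p_6 = 3*641 + 150 = 2073, q_6 = 3*47 + 11 = 152.
  i=7: a_7=1, p_7 = 1*2073 + 641 = 2714, q_7 = 1*152 + 47 = 199.
  i=8: a_8=1, p_8 = 1*2714 + 2073 = 4787, q_8 = 1*199 + 152 = 351.
  i=9: a_9=1, p_9 = 1*4787 + 2714 = 7501, q_9 = 1*351 + 199 = 550.
Check: 7501^2 - 186*550^2 = 56265001 - 56265000 = 1, so (x, y) = (7501, 550) solves the equation, and by the theorem it is the least positive solution.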